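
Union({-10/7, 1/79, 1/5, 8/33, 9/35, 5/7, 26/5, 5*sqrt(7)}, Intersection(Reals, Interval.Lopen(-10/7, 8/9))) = Union({26/5, 5*sqrt(7)}, Interval(-10/7, 8/9))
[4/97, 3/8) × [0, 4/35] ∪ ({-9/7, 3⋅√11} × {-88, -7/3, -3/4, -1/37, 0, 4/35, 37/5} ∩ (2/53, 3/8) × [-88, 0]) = [4/97, 3/8) × [0, 4/35]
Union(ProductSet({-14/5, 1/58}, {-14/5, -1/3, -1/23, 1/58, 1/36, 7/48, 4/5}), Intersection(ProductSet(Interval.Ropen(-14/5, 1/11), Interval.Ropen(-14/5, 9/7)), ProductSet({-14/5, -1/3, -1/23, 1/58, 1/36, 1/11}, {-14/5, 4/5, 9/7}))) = Union(ProductSet({-14/5, 1/58}, {-14/5, -1/3, -1/23, 1/58, 1/36, 7/48, 4/5}), ProductSet({-14/5, -1/3, -1/23, 1/58, 1/36}, {-14/5, 4/5}))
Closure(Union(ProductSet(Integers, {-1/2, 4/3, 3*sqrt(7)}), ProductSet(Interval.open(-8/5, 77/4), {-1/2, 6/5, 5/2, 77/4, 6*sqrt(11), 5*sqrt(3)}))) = Union(ProductSet(Integers, {-1/2, 4/3, 3*sqrt(7)}), ProductSet(Interval(-8/5, 77/4), {-1/2, 6/5, 5/2, 77/4, 6*sqrt(11), 5*sqrt(3)}))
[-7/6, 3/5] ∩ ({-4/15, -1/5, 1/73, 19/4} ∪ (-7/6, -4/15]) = (-7/6, -4/15] ∪ {-1/5, 1/73}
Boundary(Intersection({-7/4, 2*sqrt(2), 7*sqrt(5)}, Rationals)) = {-7/4}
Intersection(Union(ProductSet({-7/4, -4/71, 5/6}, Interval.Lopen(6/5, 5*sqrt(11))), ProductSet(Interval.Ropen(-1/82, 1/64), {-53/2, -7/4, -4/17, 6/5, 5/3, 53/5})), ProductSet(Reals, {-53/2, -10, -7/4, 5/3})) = Union(ProductSet({-7/4, -4/71, 5/6}, {5/3}), ProductSet(Interval.Ropen(-1/82, 1/64), {-53/2, -7/4, 5/3}))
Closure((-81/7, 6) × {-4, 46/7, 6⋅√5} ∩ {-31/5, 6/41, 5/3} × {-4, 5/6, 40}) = {-31/5, 6/41, 5/3} × {-4}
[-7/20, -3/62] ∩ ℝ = [-7/20, -3/62]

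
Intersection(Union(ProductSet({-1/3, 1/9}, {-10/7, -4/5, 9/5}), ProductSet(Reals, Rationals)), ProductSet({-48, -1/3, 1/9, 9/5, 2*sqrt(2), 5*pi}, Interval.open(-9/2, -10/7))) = ProductSet({-48, -1/3, 1/9, 9/5, 2*sqrt(2), 5*pi}, Intersection(Interval.open(-9/2, -10/7), Rationals))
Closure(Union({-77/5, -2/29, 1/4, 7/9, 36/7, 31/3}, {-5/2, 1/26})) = {-77/5, -5/2, -2/29, 1/26, 1/4, 7/9, 36/7, 31/3}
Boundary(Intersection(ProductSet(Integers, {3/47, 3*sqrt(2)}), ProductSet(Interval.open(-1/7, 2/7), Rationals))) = ProductSet(Range(0, 1, 1), {3/47})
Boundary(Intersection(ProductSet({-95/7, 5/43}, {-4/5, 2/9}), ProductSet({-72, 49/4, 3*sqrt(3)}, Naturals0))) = EmptySet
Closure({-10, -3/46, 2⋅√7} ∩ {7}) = ∅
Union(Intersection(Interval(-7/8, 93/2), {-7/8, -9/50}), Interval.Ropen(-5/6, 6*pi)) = Union({-7/8}, Interval.Ropen(-5/6, 6*pi))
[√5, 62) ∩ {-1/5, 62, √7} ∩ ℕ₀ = ∅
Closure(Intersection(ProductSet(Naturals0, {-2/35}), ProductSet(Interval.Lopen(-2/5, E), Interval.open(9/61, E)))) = EmptySet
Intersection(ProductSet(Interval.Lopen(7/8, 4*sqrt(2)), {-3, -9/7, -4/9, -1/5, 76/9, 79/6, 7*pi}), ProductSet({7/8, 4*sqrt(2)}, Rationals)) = ProductSet({4*sqrt(2)}, {-3, -9/7, -4/9, -1/5, 76/9, 79/6})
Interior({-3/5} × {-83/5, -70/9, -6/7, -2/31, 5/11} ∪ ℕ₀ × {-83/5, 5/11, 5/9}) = ∅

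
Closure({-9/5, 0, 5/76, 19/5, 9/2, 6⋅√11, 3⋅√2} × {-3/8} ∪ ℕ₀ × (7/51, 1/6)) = (ℕ₀ × [7/51, 1/6]) ∪ ({-9/5, 0, 5/76, 19/5, 9/2, 6⋅√11, 3⋅√2} × {-3/8})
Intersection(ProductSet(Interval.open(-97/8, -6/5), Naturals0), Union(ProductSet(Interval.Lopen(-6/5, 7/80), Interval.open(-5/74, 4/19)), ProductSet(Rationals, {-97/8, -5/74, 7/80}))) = EmptySet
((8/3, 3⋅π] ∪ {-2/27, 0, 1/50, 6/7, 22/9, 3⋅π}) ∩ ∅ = ∅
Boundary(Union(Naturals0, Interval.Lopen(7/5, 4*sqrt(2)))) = Union(Complement(Naturals0, Interval.open(7/5, 4*sqrt(2))), {7/5, 4*sqrt(2)})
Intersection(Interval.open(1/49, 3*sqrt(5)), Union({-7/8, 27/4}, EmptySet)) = EmptySet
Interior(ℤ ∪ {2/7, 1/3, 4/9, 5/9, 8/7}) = ∅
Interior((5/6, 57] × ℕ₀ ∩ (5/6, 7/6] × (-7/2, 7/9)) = ∅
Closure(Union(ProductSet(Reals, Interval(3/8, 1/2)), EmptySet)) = ProductSet(Reals, Interval(3/8, 1/2))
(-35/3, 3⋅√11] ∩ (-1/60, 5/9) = (-1/60, 5/9)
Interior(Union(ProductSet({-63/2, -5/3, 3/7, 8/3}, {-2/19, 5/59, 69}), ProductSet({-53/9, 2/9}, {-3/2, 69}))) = EmptySet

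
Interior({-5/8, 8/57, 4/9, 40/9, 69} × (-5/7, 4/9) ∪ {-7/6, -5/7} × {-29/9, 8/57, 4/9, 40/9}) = ∅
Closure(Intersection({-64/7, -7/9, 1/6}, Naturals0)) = EmptySet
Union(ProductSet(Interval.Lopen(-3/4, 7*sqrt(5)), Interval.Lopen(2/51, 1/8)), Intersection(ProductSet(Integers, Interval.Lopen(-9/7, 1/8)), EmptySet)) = ProductSet(Interval.Lopen(-3/4, 7*sqrt(5)), Interval.Lopen(2/51, 1/8))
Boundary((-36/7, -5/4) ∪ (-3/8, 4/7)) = {-36/7, -5/4, -3/8, 4/7}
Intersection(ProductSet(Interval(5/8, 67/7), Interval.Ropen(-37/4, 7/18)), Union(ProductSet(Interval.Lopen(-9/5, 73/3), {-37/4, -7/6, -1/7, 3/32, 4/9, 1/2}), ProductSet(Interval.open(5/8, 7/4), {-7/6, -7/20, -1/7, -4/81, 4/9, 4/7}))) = Union(ProductSet(Interval.open(5/8, 7/4), {-7/6, -7/20, -1/7, -4/81}), ProductSet(Interval(5/8, 67/7), {-37/4, -7/6, -1/7, 3/32}))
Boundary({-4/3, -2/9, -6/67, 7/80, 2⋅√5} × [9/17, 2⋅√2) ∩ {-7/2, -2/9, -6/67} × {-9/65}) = ∅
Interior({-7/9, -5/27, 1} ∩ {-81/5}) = ∅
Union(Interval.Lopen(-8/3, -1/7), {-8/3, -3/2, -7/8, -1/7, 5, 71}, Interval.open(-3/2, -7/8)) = Union({5, 71}, Interval(-8/3, -1/7))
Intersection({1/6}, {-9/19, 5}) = EmptySet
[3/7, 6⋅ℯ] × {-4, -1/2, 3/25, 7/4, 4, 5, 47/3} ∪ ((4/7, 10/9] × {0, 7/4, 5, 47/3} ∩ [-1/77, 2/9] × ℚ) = [3/7, 6⋅ℯ] × {-4, -1/2, 3/25, 7/4, 4, 5, 47/3}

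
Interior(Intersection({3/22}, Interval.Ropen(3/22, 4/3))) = EmptySet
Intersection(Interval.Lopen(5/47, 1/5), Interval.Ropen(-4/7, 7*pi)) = Interval.Lopen(5/47, 1/5)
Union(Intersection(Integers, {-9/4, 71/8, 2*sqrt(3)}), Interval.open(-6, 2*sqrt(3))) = Interval.open(-6, 2*sqrt(3))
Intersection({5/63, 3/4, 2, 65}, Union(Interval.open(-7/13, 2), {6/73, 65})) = {5/63, 3/4, 65}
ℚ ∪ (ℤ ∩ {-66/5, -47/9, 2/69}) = ℚ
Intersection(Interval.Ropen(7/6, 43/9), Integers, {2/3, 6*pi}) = EmptySet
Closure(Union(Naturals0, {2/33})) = Union({2/33}, Naturals0)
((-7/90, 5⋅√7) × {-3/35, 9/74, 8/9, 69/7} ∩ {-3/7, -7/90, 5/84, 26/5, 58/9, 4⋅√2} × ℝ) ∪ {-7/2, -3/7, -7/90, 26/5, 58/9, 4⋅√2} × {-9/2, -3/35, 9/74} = ({5/84, 26/5, 58/9, 4⋅√2} × {-3/35, 9/74, 8/9, 69/7}) ∪ ({-7/2, -3/7, -7/90, 26/5, 58/9, 4⋅√2} × {-9/2, -3/35, 9/74})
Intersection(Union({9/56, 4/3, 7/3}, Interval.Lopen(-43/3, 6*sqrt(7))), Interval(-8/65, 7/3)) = Interval(-8/65, 7/3)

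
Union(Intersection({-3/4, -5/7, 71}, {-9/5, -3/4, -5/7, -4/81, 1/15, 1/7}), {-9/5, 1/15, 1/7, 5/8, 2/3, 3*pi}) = {-9/5, -3/4, -5/7, 1/15, 1/7, 5/8, 2/3, 3*pi}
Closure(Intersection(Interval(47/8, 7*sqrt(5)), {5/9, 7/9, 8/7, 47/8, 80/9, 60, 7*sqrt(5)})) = {47/8, 80/9, 7*sqrt(5)}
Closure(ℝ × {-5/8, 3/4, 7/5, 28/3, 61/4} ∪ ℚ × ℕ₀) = ℝ × ({-5/8, 3/4, 7/5, 28/3, 61/4} ∪ ℕ₀)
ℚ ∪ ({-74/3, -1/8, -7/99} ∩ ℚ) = ℚ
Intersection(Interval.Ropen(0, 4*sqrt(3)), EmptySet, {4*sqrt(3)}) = EmptySet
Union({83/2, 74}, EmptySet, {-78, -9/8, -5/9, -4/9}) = {-78, -9/8, -5/9, -4/9, 83/2, 74}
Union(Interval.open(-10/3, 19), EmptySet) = Interval.open(-10/3, 19)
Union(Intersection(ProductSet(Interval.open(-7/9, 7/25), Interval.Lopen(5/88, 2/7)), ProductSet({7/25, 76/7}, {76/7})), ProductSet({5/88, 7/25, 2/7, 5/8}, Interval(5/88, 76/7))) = ProductSet({5/88, 7/25, 2/7, 5/8}, Interval(5/88, 76/7))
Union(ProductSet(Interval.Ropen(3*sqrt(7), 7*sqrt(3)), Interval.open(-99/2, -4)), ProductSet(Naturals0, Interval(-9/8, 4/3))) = Union(ProductSet(Interval.Ropen(3*sqrt(7), 7*sqrt(3)), Interval.open(-99/2, -4)), ProductSet(Naturals0, Interval(-9/8, 4/3)))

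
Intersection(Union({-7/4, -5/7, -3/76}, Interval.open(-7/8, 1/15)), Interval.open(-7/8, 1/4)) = Interval.open(-7/8, 1/15)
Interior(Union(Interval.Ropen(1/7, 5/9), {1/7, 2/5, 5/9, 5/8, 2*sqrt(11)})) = Interval.open(1/7, 5/9)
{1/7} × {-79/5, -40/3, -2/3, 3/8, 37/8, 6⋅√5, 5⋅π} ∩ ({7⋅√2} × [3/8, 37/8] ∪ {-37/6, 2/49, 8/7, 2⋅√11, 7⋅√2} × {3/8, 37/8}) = ∅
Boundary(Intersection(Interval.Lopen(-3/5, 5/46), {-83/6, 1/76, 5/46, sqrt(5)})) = {1/76, 5/46}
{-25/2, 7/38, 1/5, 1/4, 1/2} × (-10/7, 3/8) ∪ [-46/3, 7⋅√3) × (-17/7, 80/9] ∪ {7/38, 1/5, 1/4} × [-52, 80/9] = ({7/38, 1/5, 1/4} × [-52, 80/9]) ∪ ([-46/3, 7⋅√3) × (-17/7, 80/9])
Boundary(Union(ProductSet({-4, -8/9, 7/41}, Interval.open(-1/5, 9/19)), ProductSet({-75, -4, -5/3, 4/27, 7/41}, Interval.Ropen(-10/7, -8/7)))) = Union(ProductSet({-4, -8/9, 7/41}, Interval(-1/5, 9/19)), ProductSet({-75, -4, -5/3, 4/27, 7/41}, Interval(-10/7, -8/7)))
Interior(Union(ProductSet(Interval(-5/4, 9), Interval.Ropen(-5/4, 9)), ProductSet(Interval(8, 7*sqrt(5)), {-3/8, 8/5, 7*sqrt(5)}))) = ProductSet(Interval.open(-5/4, 9), Interval.open(-5/4, 9))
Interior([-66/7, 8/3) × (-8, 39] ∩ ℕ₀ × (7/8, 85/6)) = ∅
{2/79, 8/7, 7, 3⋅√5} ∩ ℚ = {2/79, 8/7, 7}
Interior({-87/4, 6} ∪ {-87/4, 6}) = ∅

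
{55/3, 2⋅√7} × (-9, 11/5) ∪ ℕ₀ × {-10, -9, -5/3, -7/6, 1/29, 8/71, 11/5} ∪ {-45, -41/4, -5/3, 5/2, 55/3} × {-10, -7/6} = ({-45, -41/4, -5/3, 5/2, 55/3} × {-10, -7/6}) ∪ (ℕ₀ × {-10, -9, -5/3, -7/6, 1/29, 8/71, 11/5}) ∪ ({55/3, 2⋅√7} × (-9, 11/5))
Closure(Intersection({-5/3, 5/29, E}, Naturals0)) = EmptySet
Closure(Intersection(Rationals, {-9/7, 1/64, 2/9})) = {-9/7, 1/64, 2/9}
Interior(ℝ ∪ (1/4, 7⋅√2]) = (-∞, ∞)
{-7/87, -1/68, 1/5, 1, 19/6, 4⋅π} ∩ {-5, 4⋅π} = {4⋅π}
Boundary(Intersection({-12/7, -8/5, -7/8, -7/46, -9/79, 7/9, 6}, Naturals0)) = {6}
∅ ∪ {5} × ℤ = {5} × ℤ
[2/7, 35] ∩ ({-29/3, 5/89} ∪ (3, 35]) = (3, 35]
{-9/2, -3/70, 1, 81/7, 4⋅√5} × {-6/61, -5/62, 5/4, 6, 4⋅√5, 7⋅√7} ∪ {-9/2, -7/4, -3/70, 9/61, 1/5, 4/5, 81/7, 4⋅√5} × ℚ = ({-9/2, -7/4, -3/70, 9/61, 1/5, 4/5, 81/7, 4⋅√5} × ℚ) ∪ ({-9/2, -3/70, 1, 81/7, 4⋅√5} × {-6/61, -5/62, 5/4, 6, 4⋅√5, 7⋅√7})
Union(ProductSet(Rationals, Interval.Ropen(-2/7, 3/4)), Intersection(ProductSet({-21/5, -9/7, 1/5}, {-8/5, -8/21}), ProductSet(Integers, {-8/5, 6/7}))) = ProductSet(Rationals, Interval.Ropen(-2/7, 3/4))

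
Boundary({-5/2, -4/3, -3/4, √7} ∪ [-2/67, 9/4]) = {-5/2, -4/3, -3/4, -2/67, 9/4, √7}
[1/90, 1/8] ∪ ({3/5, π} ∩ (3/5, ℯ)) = [1/90, 1/8]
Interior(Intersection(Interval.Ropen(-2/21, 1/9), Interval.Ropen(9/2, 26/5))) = EmptySet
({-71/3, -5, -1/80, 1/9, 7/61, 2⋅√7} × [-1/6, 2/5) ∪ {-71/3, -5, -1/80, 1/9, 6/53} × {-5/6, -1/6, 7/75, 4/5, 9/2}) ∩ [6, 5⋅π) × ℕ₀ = ∅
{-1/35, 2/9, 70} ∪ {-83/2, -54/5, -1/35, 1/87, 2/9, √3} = {-83/2, -54/5, -1/35, 1/87, 2/9, 70, √3}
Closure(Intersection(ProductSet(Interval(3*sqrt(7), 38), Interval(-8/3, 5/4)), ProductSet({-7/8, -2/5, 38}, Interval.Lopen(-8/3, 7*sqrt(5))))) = ProductSet({38}, Interval(-8/3, 5/4))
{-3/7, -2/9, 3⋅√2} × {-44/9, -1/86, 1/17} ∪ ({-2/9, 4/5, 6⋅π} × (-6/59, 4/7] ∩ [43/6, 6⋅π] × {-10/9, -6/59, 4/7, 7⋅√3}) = ({6⋅π} × {4/7}) ∪ ({-3/7, -2/9, 3⋅√2} × {-44/9, -1/86, 1/17})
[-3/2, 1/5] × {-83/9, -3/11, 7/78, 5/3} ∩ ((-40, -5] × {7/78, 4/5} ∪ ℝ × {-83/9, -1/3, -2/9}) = [-3/2, 1/5] × {-83/9}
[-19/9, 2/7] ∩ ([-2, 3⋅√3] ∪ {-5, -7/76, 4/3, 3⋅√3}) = [-2, 2/7]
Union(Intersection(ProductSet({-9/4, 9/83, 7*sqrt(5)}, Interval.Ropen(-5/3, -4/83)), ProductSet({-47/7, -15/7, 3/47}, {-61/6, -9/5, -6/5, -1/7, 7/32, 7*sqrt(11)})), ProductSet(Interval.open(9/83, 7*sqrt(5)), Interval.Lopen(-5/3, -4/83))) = ProductSet(Interval.open(9/83, 7*sqrt(5)), Interval.Lopen(-5/3, -4/83))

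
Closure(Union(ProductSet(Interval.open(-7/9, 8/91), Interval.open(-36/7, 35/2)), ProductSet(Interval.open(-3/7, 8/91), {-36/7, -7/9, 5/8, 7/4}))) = Union(ProductSet({-7/9, 8/91}, Interval(-36/7, 35/2)), ProductSet(Interval(-7/9, 8/91), {-36/7, 35/2}), ProductSet(Interval.open(-7/9, 8/91), Interval.open(-36/7, 35/2)), ProductSet(Interval.open(-3/7, 8/91), {-36/7, -7/9, 5/8, 7/4}))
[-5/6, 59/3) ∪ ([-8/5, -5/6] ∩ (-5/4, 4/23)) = (-5/4, 59/3)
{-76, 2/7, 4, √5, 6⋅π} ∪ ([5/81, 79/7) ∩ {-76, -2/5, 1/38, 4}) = {-76, 2/7, 4, √5, 6⋅π}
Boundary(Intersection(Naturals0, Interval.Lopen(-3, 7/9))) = Range(0, 1, 1)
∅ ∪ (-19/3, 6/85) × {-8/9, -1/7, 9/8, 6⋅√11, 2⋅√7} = (-19/3, 6/85) × {-8/9, -1/7, 9/8, 6⋅√11, 2⋅√7}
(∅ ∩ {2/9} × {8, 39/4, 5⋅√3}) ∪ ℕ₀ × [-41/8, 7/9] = ℕ₀ × [-41/8, 7/9]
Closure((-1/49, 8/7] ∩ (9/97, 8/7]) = [9/97, 8/7]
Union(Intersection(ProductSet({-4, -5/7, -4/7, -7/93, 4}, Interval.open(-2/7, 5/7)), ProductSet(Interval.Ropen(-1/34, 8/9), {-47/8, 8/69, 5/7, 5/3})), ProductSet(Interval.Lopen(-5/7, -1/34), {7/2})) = ProductSet(Interval.Lopen(-5/7, -1/34), {7/2})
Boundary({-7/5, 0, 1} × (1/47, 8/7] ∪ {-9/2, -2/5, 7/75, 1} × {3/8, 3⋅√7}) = ({-7/5, 0, 1} × [1/47, 8/7]) ∪ ({-9/2, -2/5, 7/75, 1} × {3/8, 3⋅√7})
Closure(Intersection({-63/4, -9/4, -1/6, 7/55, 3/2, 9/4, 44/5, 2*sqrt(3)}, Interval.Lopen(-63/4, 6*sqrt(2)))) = {-9/4, -1/6, 7/55, 3/2, 9/4, 2*sqrt(3)}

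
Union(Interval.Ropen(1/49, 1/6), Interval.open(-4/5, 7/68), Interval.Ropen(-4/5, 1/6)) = Interval.Ropen(-4/5, 1/6)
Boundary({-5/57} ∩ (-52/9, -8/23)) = ∅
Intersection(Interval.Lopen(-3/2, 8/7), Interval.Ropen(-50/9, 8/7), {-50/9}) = EmptySet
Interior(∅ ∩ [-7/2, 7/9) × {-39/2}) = ∅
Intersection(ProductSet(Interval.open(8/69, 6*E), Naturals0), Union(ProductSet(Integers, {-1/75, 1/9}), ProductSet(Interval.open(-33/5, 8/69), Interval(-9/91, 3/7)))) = EmptySet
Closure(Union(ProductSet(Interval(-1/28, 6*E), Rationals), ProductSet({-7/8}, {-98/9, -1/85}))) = Union(ProductSet({-7/8}, {-98/9, -1/85}), ProductSet(Interval(-1/28, 6*E), Reals))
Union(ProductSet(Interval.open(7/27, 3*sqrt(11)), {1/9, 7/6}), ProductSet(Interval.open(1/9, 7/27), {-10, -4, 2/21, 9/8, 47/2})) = Union(ProductSet(Interval.open(1/9, 7/27), {-10, -4, 2/21, 9/8, 47/2}), ProductSet(Interval.open(7/27, 3*sqrt(11)), {1/9, 7/6}))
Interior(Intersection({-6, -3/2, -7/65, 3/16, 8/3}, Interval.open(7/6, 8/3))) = EmptySet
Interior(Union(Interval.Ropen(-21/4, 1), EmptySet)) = Interval.open(-21/4, 1)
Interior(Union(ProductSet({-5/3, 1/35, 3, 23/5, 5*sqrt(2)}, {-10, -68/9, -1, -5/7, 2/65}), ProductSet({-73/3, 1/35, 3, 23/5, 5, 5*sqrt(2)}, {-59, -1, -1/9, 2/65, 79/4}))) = EmptySet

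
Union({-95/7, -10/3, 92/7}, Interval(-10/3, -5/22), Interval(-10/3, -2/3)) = Union({-95/7, 92/7}, Interval(-10/3, -5/22))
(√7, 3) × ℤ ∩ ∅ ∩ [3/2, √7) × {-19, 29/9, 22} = ∅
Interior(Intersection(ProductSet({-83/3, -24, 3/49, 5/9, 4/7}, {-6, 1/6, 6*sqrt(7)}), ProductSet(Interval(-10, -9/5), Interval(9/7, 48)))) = EmptySet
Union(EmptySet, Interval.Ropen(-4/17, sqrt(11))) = Interval.Ropen(-4/17, sqrt(11))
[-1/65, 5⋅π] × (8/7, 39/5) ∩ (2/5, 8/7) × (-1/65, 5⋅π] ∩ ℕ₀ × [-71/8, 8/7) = ∅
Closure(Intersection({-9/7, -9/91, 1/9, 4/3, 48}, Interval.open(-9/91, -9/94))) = EmptySet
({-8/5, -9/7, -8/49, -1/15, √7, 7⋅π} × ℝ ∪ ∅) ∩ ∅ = ∅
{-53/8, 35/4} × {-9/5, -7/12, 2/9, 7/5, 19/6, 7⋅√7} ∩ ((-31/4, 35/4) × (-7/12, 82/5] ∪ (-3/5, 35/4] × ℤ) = {-53/8} × {2/9, 7/5, 19/6}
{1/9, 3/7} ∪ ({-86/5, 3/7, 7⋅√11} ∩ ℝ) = {-86/5, 1/9, 3/7, 7⋅√11}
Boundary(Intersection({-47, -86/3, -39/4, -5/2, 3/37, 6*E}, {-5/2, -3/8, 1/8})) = {-5/2}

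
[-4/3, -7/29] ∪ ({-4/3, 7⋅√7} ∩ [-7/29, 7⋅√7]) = [-4/3, -7/29] ∪ {7⋅√7}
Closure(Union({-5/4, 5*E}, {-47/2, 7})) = {-47/2, -5/4, 7, 5*E}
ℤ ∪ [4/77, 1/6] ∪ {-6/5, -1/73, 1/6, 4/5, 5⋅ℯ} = ℤ ∪ {-6/5, -1/73, 4/5, 5⋅ℯ} ∪ [4/77, 1/6]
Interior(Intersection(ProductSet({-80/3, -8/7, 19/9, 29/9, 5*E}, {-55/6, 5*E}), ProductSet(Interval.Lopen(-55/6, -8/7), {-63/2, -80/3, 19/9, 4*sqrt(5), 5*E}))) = EmptySet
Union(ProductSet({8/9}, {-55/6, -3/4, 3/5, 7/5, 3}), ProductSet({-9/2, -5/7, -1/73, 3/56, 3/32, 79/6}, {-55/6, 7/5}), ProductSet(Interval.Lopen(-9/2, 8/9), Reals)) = Union(ProductSet({-9/2, -5/7, -1/73, 3/56, 3/32, 79/6}, {-55/6, 7/5}), ProductSet(Interval.Lopen(-9/2, 8/9), Reals))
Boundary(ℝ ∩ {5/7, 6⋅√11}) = {5/7, 6⋅√11}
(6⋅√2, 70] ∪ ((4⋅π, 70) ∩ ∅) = (6⋅√2, 70]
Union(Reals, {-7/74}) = Reals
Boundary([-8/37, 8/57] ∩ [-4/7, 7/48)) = {-8/37, 8/57}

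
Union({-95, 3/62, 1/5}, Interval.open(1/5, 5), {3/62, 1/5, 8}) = Union({-95, 3/62, 8}, Interval.Ropen(1/5, 5))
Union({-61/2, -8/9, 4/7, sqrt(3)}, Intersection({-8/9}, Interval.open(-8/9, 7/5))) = {-61/2, -8/9, 4/7, sqrt(3)}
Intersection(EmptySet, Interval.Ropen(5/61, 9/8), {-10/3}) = EmptySet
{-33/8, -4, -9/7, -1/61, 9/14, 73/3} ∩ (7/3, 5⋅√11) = ∅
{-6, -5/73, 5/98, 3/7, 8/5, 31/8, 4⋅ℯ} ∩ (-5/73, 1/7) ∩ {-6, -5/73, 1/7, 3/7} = ∅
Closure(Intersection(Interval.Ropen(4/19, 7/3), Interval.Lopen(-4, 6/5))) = Interval(4/19, 6/5)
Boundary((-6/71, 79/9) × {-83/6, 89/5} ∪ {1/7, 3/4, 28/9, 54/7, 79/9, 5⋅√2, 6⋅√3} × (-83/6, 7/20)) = ([-6/71, 79/9] × {-83/6, 89/5}) ∪ ({1/7, 3/4, 28/9, 54/7, 79/9, 5⋅√2, 6⋅√3} × [-83/6, 7/20])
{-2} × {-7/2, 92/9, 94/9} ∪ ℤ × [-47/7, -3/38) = ({-2} × {-7/2, 92/9, 94/9}) ∪ (ℤ × [-47/7, -3/38))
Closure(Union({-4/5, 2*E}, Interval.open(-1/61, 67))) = Union({-4/5}, Interval(-1/61, 67))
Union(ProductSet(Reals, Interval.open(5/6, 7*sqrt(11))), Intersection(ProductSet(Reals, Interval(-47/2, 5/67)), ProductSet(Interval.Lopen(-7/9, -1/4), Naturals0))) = Union(ProductSet(Interval.Lopen(-7/9, -1/4), Range(0, 1, 1)), ProductSet(Reals, Interval.open(5/6, 7*sqrt(11))))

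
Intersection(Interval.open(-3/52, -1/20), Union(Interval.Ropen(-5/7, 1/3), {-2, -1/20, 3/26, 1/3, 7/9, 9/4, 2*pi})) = Interval.open(-3/52, -1/20)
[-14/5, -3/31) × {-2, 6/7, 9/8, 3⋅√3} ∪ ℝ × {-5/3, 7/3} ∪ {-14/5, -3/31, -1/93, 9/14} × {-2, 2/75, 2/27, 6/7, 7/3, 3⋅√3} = (ℝ × {-5/3, 7/3}) ∪ ([-14/5, -3/31) × {-2, 6/7, 9/8, 3⋅√3}) ∪ ({-14/5, -3/31, -1/93, 9/14} × {-2, 2/75, 2/27, 6/7, 7/3, 3⋅√3})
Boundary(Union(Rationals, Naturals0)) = Reals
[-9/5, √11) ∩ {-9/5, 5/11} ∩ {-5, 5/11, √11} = {5/11}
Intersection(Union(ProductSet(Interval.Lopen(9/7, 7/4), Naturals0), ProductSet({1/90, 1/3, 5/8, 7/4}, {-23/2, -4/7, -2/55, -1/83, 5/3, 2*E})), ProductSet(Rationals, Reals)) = Union(ProductSet({1/90, 1/3, 5/8, 7/4}, {-23/2, -4/7, -2/55, -1/83, 5/3, 2*E}), ProductSet(Intersection(Interval.Lopen(9/7, 7/4), Rationals), Naturals0))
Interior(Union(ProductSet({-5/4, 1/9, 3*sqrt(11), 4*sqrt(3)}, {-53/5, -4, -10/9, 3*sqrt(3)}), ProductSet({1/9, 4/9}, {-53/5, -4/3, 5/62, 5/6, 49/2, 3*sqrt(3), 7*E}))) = EmptySet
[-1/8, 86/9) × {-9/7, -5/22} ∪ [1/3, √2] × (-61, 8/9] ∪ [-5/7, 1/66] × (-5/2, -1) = ([-1/8, 86/9) × {-9/7, -5/22}) ∪ ([-5/7, 1/66] × (-5/2, -1)) ∪ ([1/3, √2] × (-61, 8/9])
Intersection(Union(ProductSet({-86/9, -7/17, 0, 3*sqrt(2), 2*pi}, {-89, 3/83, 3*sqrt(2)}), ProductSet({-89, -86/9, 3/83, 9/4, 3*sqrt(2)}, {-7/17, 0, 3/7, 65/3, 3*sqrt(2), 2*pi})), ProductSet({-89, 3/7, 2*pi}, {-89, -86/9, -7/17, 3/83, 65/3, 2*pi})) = Union(ProductSet({-89}, {-7/17, 65/3, 2*pi}), ProductSet({2*pi}, {-89, 3/83}))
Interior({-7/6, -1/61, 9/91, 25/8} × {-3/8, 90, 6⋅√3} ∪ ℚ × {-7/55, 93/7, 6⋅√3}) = ∅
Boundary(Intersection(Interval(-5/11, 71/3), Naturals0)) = Range(0, 24, 1)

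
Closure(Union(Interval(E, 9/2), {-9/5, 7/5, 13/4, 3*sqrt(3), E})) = Union({-9/5, 7/5, 3*sqrt(3)}, Interval(E, 9/2))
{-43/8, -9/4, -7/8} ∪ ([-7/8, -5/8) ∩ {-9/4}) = {-43/8, -9/4, -7/8}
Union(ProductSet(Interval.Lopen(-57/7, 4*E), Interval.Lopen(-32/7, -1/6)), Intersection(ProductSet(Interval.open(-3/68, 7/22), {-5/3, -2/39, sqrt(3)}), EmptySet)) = ProductSet(Interval.Lopen(-57/7, 4*E), Interval.Lopen(-32/7, -1/6))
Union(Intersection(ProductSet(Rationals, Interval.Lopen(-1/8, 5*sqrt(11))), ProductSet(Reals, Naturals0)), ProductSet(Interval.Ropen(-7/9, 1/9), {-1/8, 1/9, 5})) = Union(ProductSet(Interval.Ropen(-7/9, 1/9), {-1/8, 1/9, 5}), ProductSet(Rationals, Range(0, 17, 1)))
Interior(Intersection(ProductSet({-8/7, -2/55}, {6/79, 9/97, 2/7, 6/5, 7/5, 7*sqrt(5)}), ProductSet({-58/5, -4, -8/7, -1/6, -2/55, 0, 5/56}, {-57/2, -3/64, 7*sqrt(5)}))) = EmptySet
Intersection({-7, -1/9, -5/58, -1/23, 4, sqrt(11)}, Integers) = {-7, 4}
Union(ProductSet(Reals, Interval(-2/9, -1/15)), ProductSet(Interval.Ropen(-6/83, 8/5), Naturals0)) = Union(ProductSet(Interval.Ropen(-6/83, 8/5), Naturals0), ProductSet(Reals, Interval(-2/9, -1/15)))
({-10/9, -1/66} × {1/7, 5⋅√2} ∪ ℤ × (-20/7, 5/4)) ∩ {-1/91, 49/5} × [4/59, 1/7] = ∅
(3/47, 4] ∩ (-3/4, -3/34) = ∅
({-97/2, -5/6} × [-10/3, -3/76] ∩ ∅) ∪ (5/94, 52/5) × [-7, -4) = (5/94, 52/5) × [-7, -4)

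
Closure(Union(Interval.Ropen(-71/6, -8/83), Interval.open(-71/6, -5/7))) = Interval(-71/6, -8/83)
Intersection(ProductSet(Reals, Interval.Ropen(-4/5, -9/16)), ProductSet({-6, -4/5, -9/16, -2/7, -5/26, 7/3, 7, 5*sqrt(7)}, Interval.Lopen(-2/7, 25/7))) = EmptySet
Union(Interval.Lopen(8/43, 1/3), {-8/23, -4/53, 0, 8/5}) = Union({-8/23, -4/53, 0, 8/5}, Interval.Lopen(8/43, 1/3))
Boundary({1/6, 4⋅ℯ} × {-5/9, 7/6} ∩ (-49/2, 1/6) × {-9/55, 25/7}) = ∅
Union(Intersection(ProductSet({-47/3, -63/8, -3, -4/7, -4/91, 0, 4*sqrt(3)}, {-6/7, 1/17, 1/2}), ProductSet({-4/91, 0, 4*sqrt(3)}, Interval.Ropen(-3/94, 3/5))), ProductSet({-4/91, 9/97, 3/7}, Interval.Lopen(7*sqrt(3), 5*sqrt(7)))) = Union(ProductSet({-4/91, 0, 4*sqrt(3)}, {1/17, 1/2}), ProductSet({-4/91, 9/97, 3/7}, Interval.Lopen(7*sqrt(3), 5*sqrt(7))))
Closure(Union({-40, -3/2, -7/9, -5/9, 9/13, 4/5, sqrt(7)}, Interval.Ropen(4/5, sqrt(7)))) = Union({-40, -3/2, -7/9, -5/9, 9/13}, Interval(4/5, sqrt(7)))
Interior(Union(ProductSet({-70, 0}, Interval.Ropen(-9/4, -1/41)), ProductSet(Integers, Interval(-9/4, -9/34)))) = EmptySet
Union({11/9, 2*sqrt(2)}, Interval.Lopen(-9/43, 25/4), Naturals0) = Union(Interval.Lopen(-9/43, 25/4), Naturals0)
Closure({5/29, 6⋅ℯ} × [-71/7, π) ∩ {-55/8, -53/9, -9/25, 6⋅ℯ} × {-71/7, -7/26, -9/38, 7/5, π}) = {6⋅ℯ} × {-71/7, -7/26, -9/38, 7/5}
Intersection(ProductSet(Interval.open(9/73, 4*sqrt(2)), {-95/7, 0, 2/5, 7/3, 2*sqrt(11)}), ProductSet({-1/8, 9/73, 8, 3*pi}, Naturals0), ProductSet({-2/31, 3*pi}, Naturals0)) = EmptySet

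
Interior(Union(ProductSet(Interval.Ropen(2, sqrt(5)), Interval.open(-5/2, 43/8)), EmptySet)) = ProductSet(Interval.open(2, sqrt(5)), Interval.open(-5/2, 43/8))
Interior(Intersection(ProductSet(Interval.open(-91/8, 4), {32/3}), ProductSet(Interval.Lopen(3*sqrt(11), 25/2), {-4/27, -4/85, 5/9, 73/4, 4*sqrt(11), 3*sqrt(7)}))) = EmptySet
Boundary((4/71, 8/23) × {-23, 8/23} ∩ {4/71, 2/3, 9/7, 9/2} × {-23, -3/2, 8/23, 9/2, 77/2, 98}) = ∅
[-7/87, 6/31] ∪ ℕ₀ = [-7/87, 6/31] ∪ ℕ₀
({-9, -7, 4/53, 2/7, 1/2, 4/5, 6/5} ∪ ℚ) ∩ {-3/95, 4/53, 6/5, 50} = {-3/95, 4/53, 6/5, 50}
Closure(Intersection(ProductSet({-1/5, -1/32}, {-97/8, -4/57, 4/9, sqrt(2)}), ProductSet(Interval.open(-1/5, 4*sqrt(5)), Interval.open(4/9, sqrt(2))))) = EmptySet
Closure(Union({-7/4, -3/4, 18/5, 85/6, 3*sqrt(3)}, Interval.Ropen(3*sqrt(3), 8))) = Union({-7/4, -3/4, 18/5, 85/6}, Interval(3*sqrt(3), 8))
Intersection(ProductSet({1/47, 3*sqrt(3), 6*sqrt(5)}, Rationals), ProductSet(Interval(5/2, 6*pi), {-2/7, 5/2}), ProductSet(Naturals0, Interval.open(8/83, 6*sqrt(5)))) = EmptySet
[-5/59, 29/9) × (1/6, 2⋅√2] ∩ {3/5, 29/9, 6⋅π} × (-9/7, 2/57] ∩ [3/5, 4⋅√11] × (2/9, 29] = ∅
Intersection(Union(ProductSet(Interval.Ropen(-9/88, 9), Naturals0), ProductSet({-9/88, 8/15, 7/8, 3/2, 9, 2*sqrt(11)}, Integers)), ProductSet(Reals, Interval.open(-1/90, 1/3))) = ProductSet(Interval(-9/88, 9), Range(0, 1, 1))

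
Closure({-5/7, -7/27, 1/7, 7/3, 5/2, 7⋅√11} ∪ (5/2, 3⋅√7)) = {-5/7, -7/27, 1/7, 7/3, 7⋅√11} ∪ [5/2, 3⋅√7]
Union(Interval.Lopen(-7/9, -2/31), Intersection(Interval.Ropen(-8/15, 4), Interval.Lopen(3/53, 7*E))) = Union(Interval.Lopen(-7/9, -2/31), Interval.open(3/53, 4))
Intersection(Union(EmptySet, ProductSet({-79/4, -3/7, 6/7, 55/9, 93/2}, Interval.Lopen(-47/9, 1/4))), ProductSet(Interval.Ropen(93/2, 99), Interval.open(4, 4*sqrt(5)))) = EmptySet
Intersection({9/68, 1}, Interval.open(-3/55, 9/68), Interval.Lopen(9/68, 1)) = EmptySet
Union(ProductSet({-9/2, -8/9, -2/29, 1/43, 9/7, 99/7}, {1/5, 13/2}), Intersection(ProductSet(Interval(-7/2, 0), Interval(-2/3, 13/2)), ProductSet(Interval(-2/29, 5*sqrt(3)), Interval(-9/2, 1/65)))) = Union(ProductSet({-9/2, -8/9, -2/29, 1/43, 9/7, 99/7}, {1/5, 13/2}), ProductSet(Interval(-2/29, 0), Interval(-2/3, 1/65)))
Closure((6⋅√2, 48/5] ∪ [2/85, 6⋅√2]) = [2/85, 48/5]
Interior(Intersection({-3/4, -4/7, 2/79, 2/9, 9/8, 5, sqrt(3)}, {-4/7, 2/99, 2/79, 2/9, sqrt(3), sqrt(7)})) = EmptySet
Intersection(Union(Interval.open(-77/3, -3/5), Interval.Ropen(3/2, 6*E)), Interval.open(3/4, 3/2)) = EmptySet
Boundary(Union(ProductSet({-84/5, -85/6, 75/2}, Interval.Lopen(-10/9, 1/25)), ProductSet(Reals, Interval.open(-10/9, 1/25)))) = ProductSet(Reals, {-10/9, 1/25})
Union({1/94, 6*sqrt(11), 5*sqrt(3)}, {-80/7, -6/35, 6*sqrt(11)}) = {-80/7, -6/35, 1/94, 6*sqrt(11), 5*sqrt(3)}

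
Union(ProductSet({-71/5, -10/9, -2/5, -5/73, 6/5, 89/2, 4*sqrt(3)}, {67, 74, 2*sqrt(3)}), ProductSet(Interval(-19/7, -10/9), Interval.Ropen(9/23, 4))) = Union(ProductSet({-71/5, -10/9, -2/5, -5/73, 6/5, 89/2, 4*sqrt(3)}, {67, 74, 2*sqrt(3)}), ProductSet(Interval(-19/7, -10/9), Interval.Ropen(9/23, 4)))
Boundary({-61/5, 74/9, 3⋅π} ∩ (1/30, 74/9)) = ∅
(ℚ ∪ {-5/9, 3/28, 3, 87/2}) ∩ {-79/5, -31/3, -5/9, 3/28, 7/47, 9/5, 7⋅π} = {-79/5, -31/3, -5/9, 3/28, 7/47, 9/5}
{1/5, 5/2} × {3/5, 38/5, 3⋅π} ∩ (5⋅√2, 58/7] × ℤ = ∅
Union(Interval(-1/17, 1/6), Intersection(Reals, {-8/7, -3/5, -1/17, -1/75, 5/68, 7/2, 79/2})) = Union({-8/7, -3/5, 7/2, 79/2}, Interval(-1/17, 1/6))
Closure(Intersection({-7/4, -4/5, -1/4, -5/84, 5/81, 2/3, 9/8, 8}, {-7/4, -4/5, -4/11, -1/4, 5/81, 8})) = {-7/4, -4/5, -1/4, 5/81, 8}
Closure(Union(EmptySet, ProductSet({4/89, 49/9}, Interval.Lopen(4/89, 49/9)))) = ProductSet({4/89, 49/9}, Interval(4/89, 49/9))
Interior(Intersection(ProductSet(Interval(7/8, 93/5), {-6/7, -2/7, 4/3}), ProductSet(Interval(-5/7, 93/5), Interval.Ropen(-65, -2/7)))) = EmptySet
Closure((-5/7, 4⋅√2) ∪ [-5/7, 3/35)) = [-5/7, 4⋅√2]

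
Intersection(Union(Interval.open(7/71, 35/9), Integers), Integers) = Integers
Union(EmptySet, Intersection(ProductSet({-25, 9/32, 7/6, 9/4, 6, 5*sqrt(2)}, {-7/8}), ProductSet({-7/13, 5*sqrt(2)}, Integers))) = EmptySet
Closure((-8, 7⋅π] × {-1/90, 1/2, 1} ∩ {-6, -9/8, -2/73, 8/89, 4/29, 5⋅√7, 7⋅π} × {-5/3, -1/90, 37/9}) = {-6, -9/8, -2/73, 8/89, 4/29, 5⋅√7, 7⋅π} × {-1/90}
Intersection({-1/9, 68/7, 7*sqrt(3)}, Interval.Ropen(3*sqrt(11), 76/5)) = {7*sqrt(3)}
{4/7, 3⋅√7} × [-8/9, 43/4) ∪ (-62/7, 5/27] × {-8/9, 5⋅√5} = ({4/7, 3⋅√7} × [-8/9, 43/4)) ∪ ((-62/7, 5/27] × {-8/9, 5⋅√5})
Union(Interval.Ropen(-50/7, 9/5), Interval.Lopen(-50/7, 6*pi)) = Interval(-50/7, 6*pi)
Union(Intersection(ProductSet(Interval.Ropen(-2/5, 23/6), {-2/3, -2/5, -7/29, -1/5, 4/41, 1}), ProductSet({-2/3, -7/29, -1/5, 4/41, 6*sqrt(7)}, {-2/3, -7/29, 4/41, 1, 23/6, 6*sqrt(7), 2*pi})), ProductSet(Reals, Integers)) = Union(ProductSet({-7/29, -1/5, 4/41}, {-2/3, -7/29, 4/41, 1}), ProductSet(Reals, Integers))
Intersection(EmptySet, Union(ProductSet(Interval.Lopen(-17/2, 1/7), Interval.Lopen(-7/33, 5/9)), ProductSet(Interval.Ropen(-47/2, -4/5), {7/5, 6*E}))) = EmptySet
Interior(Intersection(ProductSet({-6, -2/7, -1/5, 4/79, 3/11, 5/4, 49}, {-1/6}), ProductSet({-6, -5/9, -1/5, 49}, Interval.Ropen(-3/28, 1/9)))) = EmptySet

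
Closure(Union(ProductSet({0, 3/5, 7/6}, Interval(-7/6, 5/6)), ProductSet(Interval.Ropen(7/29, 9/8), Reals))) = Union(ProductSet({0, 3/5, 7/6}, Interval(-7/6, 5/6)), ProductSet(Interval(7/29, 9/8), Reals))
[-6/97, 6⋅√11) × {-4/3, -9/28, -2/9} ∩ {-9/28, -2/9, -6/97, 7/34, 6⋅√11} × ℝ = {-6/97, 7/34} × {-4/3, -9/28, -2/9}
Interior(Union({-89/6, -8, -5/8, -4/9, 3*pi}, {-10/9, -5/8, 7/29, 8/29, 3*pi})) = EmptySet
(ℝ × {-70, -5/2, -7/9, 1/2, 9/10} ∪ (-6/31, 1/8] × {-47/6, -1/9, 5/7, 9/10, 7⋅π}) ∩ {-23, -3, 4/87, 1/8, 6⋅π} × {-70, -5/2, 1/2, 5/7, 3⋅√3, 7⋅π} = ({4/87, 1/8} × {5/7, 7⋅π}) ∪ ({-23, -3, 4/87, 1/8, 6⋅π} × {-70, -5/2, 1/2})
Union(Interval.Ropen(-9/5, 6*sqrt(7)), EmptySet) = Interval.Ropen(-9/5, 6*sqrt(7))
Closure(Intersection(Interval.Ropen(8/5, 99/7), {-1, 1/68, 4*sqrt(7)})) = {4*sqrt(7)}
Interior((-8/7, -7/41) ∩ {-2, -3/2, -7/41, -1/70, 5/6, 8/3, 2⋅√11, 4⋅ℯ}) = ∅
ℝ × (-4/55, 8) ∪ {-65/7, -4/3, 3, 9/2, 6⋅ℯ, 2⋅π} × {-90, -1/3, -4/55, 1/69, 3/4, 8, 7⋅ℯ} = (ℝ × (-4/55, 8)) ∪ ({-65/7, -4/3, 3, 9/2, 6⋅ℯ, 2⋅π} × {-90, -1/3, -4/55, 1/69, 3/4, 8, 7⋅ℯ})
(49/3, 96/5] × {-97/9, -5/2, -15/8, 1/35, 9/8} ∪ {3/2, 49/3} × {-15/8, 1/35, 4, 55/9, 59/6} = ({3/2, 49/3} × {-15/8, 1/35, 4, 55/9, 59/6}) ∪ ((49/3, 96/5] × {-97/9, -5/2, -15/8, 1/35, 9/8})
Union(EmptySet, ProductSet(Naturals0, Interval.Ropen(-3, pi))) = ProductSet(Naturals0, Interval.Ropen(-3, pi))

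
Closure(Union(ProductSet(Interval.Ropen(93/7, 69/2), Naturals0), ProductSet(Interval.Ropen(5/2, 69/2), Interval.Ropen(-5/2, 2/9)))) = Union(ProductSet({5/2, 69/2}, Interval(-5/2, 2/9)), ProductSet(Interval(5/2, 69/2), {-5/2, 2/9}), ProductSet(Interval.Ropen(5/2, 69/2), Interval.Ropen(-5/2, 2/9)), ProductSet(Interval(93/7, 69/2), Union(Complement(Naturals0, Interval.open(-5/2, 2/9)), Naturals0)))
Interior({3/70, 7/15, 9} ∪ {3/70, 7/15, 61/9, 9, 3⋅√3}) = ∅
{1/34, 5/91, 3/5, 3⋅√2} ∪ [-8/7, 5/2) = [-8/7, 5/2) ∪ {3⋅√2}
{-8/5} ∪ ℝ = ℝ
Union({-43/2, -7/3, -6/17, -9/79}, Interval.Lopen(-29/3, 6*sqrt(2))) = Union({-43/2}, Interval.Lopen(-29/3, 6*sqrt(2)))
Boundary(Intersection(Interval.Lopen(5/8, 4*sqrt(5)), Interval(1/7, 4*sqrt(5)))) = {5/8, 4*sqrt(5)}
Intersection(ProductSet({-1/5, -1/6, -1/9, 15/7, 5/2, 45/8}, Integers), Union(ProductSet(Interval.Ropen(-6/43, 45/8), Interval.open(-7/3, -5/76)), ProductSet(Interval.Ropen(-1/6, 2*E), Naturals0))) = Union(ProductSet({-1/9, 15/7, 5/2}, Range(-2, 0, 1)), ProductSet({-1/6, -1/9, 15/7, 5/2}, Naturals0))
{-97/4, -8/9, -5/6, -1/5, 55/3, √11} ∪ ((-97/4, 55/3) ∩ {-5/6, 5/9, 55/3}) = {-97/4, -8/9, -5/6, -1/5, 5/9, 55/3, √11}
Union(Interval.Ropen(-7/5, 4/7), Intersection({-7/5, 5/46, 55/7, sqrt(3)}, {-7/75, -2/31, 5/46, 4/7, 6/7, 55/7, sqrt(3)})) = Union({55/7, sqrt(3)}, Interval.Ropen(-7/5, 4/7))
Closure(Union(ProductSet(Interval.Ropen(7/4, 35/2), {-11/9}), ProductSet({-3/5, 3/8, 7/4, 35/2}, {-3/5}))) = Union(ProductSet({-3/5, 3/8, 7/4, 35/2}, {-3/5}), ProductSet(Interval(7/4, 35/2), {-11/9}))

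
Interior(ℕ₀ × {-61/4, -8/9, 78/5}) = ∅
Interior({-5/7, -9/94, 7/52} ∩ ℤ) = ∅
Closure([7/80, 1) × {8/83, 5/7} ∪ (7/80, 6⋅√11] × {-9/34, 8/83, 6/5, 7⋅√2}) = ([7/80, 1] × {8/83, 5/7}) ∪ ([7/80, 6⋅√11] × {-9/34, 8/83, 6/5, 7⋅√2})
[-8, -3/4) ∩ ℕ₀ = ∅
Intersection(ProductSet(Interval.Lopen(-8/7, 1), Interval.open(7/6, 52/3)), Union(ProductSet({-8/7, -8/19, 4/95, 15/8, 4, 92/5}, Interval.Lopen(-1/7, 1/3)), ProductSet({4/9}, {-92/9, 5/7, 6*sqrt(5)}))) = ProductSet({4/9}, {6*sqrt(5)})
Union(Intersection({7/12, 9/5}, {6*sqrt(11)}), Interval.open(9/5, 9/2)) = Interval.open(9/5, 9/2)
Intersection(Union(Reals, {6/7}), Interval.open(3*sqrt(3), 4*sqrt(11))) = Interval.open(3*sqrt(3), 4*sqrt(11))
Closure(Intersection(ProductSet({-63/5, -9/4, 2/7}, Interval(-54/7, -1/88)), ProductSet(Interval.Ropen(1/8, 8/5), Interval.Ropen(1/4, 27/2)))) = EmptySet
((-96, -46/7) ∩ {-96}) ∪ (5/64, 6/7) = (5/64, 6/7)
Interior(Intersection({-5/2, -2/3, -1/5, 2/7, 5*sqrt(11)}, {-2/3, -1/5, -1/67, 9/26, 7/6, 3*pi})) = EmptySet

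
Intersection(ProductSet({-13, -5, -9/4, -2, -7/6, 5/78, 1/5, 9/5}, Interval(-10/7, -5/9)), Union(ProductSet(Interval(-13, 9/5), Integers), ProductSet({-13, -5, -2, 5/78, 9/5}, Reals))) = Union(ProductSet({-13, -5, -2, 5/78, 9/5}, Interval(-10/7, -5/9)), ProductSet({-13, -5, -9/4, -2, -7/6, 5/78, 1/5, 9/5}, Range(-1, 0, 1)))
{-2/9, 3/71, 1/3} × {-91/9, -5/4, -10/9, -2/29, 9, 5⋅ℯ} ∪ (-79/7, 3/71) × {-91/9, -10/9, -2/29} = ((-79/7, 3/71) × {-91/9, -10/9, -2/29}) ∪ ({-2/9, 3/71, 1/3} × {-91/9, -5/4, -10/9, -2/29, 9, 5⋅ℯ})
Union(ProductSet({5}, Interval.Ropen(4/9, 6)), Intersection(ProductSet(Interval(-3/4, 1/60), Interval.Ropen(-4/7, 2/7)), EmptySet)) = ProductSet({5}, Interval.Ropen(4/9, 6))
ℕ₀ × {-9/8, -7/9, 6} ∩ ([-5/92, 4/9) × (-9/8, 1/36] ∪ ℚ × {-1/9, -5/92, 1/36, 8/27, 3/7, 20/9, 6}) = (ℕ₀ × {6}) ∪ ({0} × {-7/9})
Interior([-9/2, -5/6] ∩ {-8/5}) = ∅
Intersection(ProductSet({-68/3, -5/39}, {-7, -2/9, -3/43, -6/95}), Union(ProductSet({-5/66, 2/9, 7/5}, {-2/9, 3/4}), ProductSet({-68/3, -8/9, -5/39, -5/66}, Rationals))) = ProductSet({-68/3, -5/39}, {-7, -2/9, -3/43, -6/95})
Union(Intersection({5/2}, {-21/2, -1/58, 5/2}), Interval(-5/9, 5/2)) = Interval(-5/9, 5/2)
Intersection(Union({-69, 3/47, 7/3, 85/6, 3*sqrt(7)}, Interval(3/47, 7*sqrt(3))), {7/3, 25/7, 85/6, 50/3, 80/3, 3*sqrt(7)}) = {7/3, 25/7, 85/6, 3*sqrt(7)}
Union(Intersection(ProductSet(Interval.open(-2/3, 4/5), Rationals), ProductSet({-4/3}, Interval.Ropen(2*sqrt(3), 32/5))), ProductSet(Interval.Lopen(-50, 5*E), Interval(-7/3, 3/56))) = ProductSet(Interval.Lopen(-50, 5*E), Interval(-7/3, 3/56))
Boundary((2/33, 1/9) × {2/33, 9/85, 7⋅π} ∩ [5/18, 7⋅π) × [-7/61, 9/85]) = ∅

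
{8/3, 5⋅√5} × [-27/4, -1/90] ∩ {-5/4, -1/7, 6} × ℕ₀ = ∅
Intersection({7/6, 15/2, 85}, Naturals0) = {85}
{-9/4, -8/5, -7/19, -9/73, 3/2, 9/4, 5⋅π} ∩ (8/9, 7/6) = ∅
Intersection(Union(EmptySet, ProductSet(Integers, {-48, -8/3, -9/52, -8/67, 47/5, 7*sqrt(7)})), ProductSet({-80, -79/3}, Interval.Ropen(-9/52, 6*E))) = ProductSet({-80}, {-9/52, -8/67, 47/5})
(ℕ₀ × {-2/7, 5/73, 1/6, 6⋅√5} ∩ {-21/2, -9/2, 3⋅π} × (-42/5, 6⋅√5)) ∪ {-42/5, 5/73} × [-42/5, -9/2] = {-42/5, 5/73} × [-42/5, -9/2]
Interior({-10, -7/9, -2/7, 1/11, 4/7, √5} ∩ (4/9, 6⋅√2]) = ∅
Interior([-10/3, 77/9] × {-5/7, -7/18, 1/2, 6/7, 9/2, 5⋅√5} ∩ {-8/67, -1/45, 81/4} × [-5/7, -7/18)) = ∅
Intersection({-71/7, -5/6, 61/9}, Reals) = {-71/7, -5/6, 61/9}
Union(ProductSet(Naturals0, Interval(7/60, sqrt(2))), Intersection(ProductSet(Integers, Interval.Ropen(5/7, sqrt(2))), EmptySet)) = ProductSet(Naturals0, Interval(7/60, sqrt(2)))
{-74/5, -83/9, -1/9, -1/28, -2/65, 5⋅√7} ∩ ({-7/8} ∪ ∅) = ∅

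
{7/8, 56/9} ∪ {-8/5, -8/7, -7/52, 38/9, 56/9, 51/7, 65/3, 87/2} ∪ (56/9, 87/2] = {-8/5, -8/7, -7/52, 7/8, 38/9} ∪ [56/9, 87/2]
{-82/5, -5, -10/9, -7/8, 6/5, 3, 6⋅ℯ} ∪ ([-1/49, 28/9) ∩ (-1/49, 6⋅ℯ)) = {-82/5, -5, -10/9, -7/8, 6⋅ℯ} ∪ (-1/49, 28/9)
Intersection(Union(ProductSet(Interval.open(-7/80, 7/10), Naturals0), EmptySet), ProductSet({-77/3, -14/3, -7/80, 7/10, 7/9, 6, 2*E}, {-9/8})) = EmptySet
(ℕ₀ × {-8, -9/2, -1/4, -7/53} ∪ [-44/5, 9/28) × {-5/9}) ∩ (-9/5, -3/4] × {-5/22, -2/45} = ∅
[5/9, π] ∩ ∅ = ∅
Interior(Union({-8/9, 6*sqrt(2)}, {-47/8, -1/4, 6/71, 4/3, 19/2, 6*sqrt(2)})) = EmptySet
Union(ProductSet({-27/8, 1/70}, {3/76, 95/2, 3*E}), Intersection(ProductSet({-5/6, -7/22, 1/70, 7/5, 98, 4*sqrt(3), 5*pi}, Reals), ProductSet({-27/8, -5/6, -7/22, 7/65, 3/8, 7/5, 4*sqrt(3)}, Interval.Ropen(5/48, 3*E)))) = Union(ProductSet({-27/8, 1/70}, {3/76, 95/2, 3*E}), ProductSet({-5/6, -7/22, 7/5, 4*sqrt(3)}, Interval.Ropen(5/48, 3*E)))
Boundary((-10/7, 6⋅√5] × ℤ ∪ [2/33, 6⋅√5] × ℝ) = ({2/33, 6⋅√5} × ℝ) ∪ (([-10/7, 2/33] ∪ {6⋅√5}) × ℤ)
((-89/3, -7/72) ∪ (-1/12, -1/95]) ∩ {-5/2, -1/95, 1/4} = {-5/2, -1/95}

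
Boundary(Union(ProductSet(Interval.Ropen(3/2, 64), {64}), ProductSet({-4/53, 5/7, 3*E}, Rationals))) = Union(ProductSet({-4/53, 5/7, 3*E}, Reals), ProductSet(Interval(3/2, 64), {64}))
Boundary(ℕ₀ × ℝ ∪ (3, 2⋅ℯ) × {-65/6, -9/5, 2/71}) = (ℕ₀ × ℝ) ∪ ([3, 2⋅ℯ] × {-65/6, -9/5, 2/71})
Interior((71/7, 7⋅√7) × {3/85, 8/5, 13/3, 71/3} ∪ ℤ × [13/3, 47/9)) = ∅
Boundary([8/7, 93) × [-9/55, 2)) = ({8/7, 93} × [-9/55, 2]) ∪ ([8/7, 93] × {-9/55, 2})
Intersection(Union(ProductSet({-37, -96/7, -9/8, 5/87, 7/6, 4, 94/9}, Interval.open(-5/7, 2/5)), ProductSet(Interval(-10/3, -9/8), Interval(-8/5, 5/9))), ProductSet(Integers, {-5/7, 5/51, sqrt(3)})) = Union(ProductSet({-37, 4}, {5/51}), ProductSet(Range(-3, -1, 1), {-5/7, 5/51}))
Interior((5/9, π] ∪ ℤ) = ({1, 2, 3} \ ℤ \ (5/9, π)) ∪ (ℤ \ ({5/9, π} ∪ (ℤ \ (5/9, π)))) ∪ ((5/9, π) \ ℤ \ (5/9, π)) ∪ ({1, 2, 3} \ ({5/9, π} ∪ (ℤ \ (5/9, π))))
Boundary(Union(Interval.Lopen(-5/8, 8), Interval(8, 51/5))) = {-5/8, 51/5}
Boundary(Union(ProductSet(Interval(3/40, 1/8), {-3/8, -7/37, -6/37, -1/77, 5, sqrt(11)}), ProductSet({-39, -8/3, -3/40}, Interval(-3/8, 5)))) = Union(ProductSet({-39, -8/3, -3/40}, Interval(-3/8, 5)), ProductSet(Interval(3/40, 1/8), {-3/8, -7/37, -6/37, -1/77, 5, sqrt(11)}))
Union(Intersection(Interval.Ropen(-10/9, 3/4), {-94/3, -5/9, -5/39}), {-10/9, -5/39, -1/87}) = {-10/9, -5/9, -5/39, -1/87}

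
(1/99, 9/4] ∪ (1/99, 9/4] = (1/99, 9/4]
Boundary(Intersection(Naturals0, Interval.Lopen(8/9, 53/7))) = Range(1, 8, 1)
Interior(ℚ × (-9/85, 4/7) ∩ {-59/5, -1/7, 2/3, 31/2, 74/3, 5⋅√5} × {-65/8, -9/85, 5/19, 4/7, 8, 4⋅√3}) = ∅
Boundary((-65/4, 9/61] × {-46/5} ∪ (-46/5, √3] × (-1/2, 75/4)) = ([-65/4, 9/61] × {-46/5}) ∪ ({-46/5, √3} × [-1/2, 75/4]) ∪ ([-46/5, √3] × {-1/2, 75/4})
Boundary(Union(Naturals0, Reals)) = EmptySet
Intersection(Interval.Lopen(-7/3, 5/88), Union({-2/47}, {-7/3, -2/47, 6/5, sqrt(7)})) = {-2/47}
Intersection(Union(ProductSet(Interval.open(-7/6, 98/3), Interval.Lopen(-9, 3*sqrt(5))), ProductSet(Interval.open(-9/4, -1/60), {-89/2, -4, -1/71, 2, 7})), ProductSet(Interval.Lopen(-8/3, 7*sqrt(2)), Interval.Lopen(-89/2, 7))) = Union(ProductSet(Interval.open(-9/4, -1/60), {-4, -1/71, 2, 7}), ProductSet(Interval.Lopen(-7/6, 7*sqrt(2)), Interval.Lopen(-9, 3*sqrt(5))))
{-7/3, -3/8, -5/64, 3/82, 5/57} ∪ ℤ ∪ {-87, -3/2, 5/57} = ℤ ∪ {-7/3, -3/2, -3/8, -5/64, 3/82, 5/57}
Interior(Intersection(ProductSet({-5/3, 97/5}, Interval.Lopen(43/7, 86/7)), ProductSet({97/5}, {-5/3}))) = EmptySet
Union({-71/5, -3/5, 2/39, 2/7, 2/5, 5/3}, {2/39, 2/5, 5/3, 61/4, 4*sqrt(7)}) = {-71/5, -3/5, 2/39, 2/7, 2/5, 5/3, 61/4, 4*sqrt(7)}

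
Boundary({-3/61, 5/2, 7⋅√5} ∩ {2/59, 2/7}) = ∅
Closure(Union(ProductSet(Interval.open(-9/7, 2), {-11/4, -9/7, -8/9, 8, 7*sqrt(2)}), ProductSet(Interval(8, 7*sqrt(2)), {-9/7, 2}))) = Union(ProductSet(Interval(-9/7, 2), {-11/4, -9/7, -8/9, 8, 7*sqrt(2)}), ProductSet(Interval(8, 7*sqrt(2)), {-9/7, 2}))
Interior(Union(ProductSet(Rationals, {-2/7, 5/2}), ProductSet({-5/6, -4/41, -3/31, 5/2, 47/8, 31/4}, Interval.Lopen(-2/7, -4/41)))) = EmptySet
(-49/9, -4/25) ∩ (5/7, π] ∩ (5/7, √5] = ∅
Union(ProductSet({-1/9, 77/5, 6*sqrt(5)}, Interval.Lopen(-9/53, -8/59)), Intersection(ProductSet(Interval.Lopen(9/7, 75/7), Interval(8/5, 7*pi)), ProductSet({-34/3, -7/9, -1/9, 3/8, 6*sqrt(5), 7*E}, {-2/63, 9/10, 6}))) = ProductSet({-1/9, 77/5, 6*sqrt(5)}, Interval.Lopen(-9/53, -8/59))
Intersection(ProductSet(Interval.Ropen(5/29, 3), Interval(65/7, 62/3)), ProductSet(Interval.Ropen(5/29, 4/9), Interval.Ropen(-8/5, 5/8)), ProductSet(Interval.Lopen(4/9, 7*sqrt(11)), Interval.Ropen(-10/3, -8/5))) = EmptySet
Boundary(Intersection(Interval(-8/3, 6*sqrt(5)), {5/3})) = {5/3}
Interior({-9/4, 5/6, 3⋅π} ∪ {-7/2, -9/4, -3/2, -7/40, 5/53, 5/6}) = ∅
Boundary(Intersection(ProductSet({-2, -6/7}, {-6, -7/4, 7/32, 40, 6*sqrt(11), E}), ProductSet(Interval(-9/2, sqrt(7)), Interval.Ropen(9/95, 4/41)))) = EmptySet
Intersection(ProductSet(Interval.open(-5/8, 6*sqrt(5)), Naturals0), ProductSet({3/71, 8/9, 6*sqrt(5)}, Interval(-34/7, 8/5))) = ProductSet({3/71, 8/9}, Range(0, 2, 1))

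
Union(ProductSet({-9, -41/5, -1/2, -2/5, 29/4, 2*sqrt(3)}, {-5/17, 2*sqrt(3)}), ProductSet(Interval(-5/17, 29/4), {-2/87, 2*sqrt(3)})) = Union(ProductSet({-9, -41/5, -1/2, -2/5, 29/4, 2*sqrt(3)}, {-5/17, 2*sqrt(3)}), ProductSet(Interval(-5/17, 29/4), {-2/87, 2*sqrt(3)}))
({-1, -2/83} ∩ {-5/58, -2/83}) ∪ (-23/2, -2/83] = (-23/2, -2/83]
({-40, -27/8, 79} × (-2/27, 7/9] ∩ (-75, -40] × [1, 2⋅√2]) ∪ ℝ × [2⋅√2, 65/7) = ℝ × [2⋅√2, 65/7)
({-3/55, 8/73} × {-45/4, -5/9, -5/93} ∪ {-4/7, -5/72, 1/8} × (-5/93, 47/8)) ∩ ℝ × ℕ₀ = {-4/7, -5/72, 1/8} × {0, 1, …, 5}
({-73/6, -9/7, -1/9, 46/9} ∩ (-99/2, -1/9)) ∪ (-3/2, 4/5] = {-73/6} ∪ (-3/2, 4/5]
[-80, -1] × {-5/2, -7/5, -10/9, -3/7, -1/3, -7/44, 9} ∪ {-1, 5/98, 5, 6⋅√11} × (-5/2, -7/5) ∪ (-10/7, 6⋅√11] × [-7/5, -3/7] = ([-80, -1] × {-5/2, -7/5, -10/9, -3/7, -1/3, -7/44, 9}) ∪ ({-1, 5/98, 5, 6⋅√11} × (-5/2, -7/5)) ∪ ((-10/7, 6⋅√11] × [-7/5, -3/7])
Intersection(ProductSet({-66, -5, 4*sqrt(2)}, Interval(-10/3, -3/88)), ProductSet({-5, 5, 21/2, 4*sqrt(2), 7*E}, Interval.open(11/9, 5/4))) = EmptySet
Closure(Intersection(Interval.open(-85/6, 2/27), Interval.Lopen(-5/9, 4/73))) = Interval(-5/9, 4/73)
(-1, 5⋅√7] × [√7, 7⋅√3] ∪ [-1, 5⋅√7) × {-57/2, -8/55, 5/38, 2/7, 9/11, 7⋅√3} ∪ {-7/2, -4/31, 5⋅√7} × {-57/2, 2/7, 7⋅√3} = ({-7/2, -4/31, 5⋅√7} × {-57/2, 2/7, 7⋅√3}) ∪ ([-1, 5⋅√7) × {-57/2, -8/55, 5/38, 2/7, 9/11, 7⋅√3}) ∪ ((-1, 5⋅√7] × [√7, 7⋅√3])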